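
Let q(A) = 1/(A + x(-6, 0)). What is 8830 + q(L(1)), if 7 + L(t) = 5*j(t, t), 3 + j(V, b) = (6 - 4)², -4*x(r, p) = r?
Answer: 8828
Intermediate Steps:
x(r, p) = -r/4
j(V, b) = 1 (j(V, b) = -3 + (6 - 4)² = -3 + 2² = -3 + 4 = 1)
L(t) = -2 (L(t) = -7 + 5*1 = -7 + 5 = -2)
q(A) = 1/(3/2 + A) (q(A) = 1/(A - ¼*(-6)) = 1/(A + 3/2) = 1/(3/2 + A))
8830 + q(L(1)) = 8830 + 2/(3 + 2*(-2)) = 8830 + 2/(3 - 4) = 8830 + 2/(-1) = 8830 + 2*(-1) = 8830 - 2 = 8828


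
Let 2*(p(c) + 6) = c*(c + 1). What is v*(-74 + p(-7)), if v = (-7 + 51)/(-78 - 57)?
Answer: 2596/135 ≈ 19.230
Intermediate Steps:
v = -44/135 (v = 44/(-135) = 44*(-1/135) = -44/135 ≈ -0.32593)
p(c) = -6 + c*(1 + c)/2 (p(c) = -6 + (c*(c + 1))/2 = -6 + (c*(1 + c))/2 = -6 + c*(1 + c)/2)
v*(-74 + p(-7)) = -44*(-74 + (-6 + (1/2)*(-7) + (1/2)*(-7)**2))/135 = -44*(-74 + (-6 - 7/2 + (1/2)*49))/135 = -44*(-74 + (-6 - 7/2 + 49/2))/135 = -44*(-74 + 15)/135 = -44/135*(-59) = 2596/135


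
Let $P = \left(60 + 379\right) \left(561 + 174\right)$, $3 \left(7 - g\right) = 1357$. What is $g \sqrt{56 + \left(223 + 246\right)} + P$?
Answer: $322665 - \frac{6680 \sqrt{21}}{3} \approx 3.1246 \cdot 10^{5}$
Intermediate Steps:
$g = - \frac{1336}{3}$ ($g = 7 - \frac{1357}{3} = - \frac{1336}{3} \approx -445.33$)
$P = 322665$ ($P = 439 \cdot 735 = 322665$)
$g \sqrt{56 + \left(223 + 246\right)} + P = - \frac{1336 \sqrt{56 + \left(223 + 246\right)}}{3} + 322665 = - \frac{1336 \sqrt{56 + 469}}{3} + 322665 = - \frac{1336 \sqrt{525}}{3} + 322665 = - \frac{1336 \cdot 5 \sqrt{21}}{3} + 322665 = - \frac{6680 \sqrt{21}}{3} + 322665 = 322665 - \frac{6680 \sqrt{21}}{3}$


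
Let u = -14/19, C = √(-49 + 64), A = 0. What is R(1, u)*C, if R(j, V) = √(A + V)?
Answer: I*√3990/19 ≈ 3.3246*I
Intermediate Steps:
C = √15 ≈ 3.8730
u = -14/19 (u = -14*1/19 = -14/19 ≈ -0.73684)
R(j, V) = √V (R(j, V) = √(0 + V) = √V)
R(1, u)*C = √(-14/19)*√15 = (I*√266/19)*√15 = I*√3990/19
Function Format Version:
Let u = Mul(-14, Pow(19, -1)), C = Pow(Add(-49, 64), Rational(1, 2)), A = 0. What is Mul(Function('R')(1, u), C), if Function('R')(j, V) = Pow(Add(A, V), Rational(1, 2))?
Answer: Mul(Rational(1, 19), I, Pow(3990, Rational(1, 2))) ≈ Mul(3.3246, I)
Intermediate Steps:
C = Pow(15, Rational(1, 2)) ≈ 3.8730
u = Rational(-14, 19) (u = Mul(-14, Rational(1, 19)) = Rational(-14, 19) ≈ -0.73684)
Function('R')(j, V) = Pow(V, Rational(1, 2)) (Function('R')(j, V) = Pow(Add(0, V), Rational(1, 2)) = Pow(V, Rational(1, 2)))
Mul(Function('R')(1, u), C) = Mul(Pow(Rational(-14, 19), Rational(1, 2)), Pow(15, Rational(1, 2))) = Mul(Mul(Rational(1, 19), I, Pow(266, Rational(1, 2))), Pow(15, Rational(1, 2))) = Mul(Rational(1, 19), I, Pow(3990, Rational(1, 2)))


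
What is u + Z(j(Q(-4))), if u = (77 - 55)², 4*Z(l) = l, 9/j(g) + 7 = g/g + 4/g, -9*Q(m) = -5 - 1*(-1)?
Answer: 1939/4 ≈ 484.75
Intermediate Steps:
Q(m) = 4/9 (Q(m) = -(-5 - 1*(-1))/9 = -(-5 + 1)/9 = -⅑*(-4) = 4/9)
j(g) = 9/(-6 + 4/g) (j(g) = 9/(-7 + (g/g + 4/g)) = 9/(-7 + (1 + 4/g)) = 9/(-6 + 4/g))
Z(l) = l/4
u = 484 (u = 22² = 484)
u + Z(j(Q(-4))) = 484 + (-9*4/9/(-4 + 6*(4/9)))/4 = 484 + (-9*4/9/(-4 + 8/3))/4 = 484 + (-9*4/9/(-4/3))/4 = 484 + (-9*4/9*(-¾))/4 = 484 + (¼)*3 = 484 + ¾ = 1939/4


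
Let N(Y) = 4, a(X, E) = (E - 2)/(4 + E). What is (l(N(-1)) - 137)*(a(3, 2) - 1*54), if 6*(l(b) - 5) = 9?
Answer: 7047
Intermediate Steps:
a(X, E) = (-2 + E)/(4 + E)
l(b) = 13/2 (l(b) = 5 + (⅙)*9 = 5 + 3/2 = 13/2)
(l(N(-1)) - 137)*(a(3, 2) - 1*54) = (13/2 - 137)*((-2 + 2)/(4 + 2) - 1*54) = -261*(0/6 - 54)/2 = -261*((⅙)*0 - 54)/2 = -261*(0 - 54)/2 = -261/2*(-54) = 7047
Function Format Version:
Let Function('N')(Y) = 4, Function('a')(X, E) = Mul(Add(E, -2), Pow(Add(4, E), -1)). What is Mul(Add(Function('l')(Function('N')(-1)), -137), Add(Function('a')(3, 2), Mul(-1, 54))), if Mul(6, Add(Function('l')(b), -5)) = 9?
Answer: 7047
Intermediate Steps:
Function('a')(X, E) = Mul(Pow(Add(4, E), -1), Add(-2, E)) (Function('a')(X, E) = Mul(Add(-2, E), Pow(Add(4, E), -1)) = Mul(Pow(Add(4, E), -1), Add(-2, E)))
Function('l')(b) = Rational(13, 2) (Function('l')(b) = Add(5, Mul(Rational(1, 6), 9)) = Add(5, Rational(3, 2)) = Rational(13, 2))
Mul(Add(Function('l')(Function('N')(-1)), -137), Add(Function('a')(3, 2), Mul(-1, 54))) = Mul(Add(Rational(13, 2), -137), Add(Mul(Pow(Add(4, 2), -1), Add(-2, 2)), Mul(-1, 54))) = Mul(Rational(-261, 2), Add(Mul(Pow(6, -1), 0), -54)) = Mul(Rational(-261, 2), Add(Mul(Rational(1, 6), 0), -54)) = Mul(Rational(-261, 2), Add(0, -54)) = Mul(Rational(-261, 2), -54) = 7047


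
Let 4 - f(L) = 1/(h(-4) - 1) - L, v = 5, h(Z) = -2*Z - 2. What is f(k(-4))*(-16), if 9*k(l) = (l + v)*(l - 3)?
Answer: -2176/45 ≈ -48.356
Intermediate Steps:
h(Z) = -2 - 2*Z
k(l) = (-3 + l)*(5 + l)/9 (k(l) = ((l + 5)*(l - 3))/9 = ((5 + l)*(-3 + l))/9 = ((-3 + l)*(5 + l))/9 = (-3 + l)*(5 + l)/9)
f(L) = 19/5 + L (f(L) = 4 - (1/((-2 - 2*(-4)) - 1) - L) = 4 - (1/((-2 + 8) - 1) - L) = 4 - (1/(6 - 1) - L) = 4 - (1/5 - L) = 4 + (-1/5 + L) = 19/5 + L)
f(k(-4))*(-16) = (19/5 + (-5/3 + (1/9)*(-4)**2 + (2/9)*(-4)))*(-16) = (19/5 + (-5/3 + (1/9)*16 - 8/9))*(-16) = (19/5 + (-5/3 + 16/9 - 8/9))*(-16) = (19/5 - 7/9)*(-16) = (136/45)*(-16) = -2176/45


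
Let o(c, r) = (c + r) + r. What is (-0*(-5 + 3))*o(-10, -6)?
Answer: 0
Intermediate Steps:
o(c, r) = c + 2*r
(-0*(-5 + 3))*o(-10, -6) = (-0*(-5 + 3))*(-10 + 2*(-6)) = (-0*(-2))*(-10 - 12) = -31*0*(-22) = 0*(-22) = 0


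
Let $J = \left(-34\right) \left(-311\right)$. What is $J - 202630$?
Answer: $-192056$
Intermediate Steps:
$J = 10574$
$J - 202630 = 10574 - 202630 = -192056$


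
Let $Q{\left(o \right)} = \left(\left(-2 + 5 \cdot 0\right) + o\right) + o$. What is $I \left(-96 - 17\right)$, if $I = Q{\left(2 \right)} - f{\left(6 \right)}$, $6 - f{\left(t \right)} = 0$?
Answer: $452$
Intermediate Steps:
$f{\left(t \right)} = 6$ ($f{\left(t \right)} = 6 - 0 = 6 + 0 = 6$)
$Q{\left(o \right)} = -2 + 2 o$ ($Q{\left(o \right)} = \left(\left(-2 + 0\right) + o\right) + o = \left(-2 + o\right) + o = -2 + 2 o$)
$I = -4$ ($I = \left(-2 + 2 \cdot 2\right) - 6 = \left(-2 + 4\right) - 6 = 2 - 6 = -4$)
$I \left(-96 - 17\right) = - 4 \left(-96 - 17\right) = \left(-4\right) \left(-113\right) = 452$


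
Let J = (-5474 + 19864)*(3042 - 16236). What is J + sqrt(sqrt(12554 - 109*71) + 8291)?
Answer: -189861660 + sqrt(8291 + 3*sqrt(535)) ≈ -1.8986e+8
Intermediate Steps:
J = -189861660 (J = 14390*(-13194) = -189861660)
J + sqrt(sqrt(12554 - 109*71) + 8291) = -189861660 + sqrt(sqrt(12554 - 109*71) + 8291) = -189861660 + sqrt(sqrt(12554 - 7739) + 8291) = -189861660 + sqrt(sqrt(4815) + 8291) = -189861660 + sqrt(3*sqrt(535) + 8291) = -189861660 + sqrt(8291 + 3*sqrt(535))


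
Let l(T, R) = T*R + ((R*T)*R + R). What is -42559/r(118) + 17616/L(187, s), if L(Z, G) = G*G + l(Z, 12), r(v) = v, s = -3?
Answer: -413448733/1148258 ≈ -360.07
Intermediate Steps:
l(T, R) = R + R*T + T*R² (l(T, R) = R*T + (T*R² + R) = R*T + (R + T*R²) = R + R*T + T*R²)
L(Z, G) = 12 + G² + 156*Z (L(Z, G) = G*G + 12*(1 + Z + 12*Z) = G² + 12*(1 + 13*Z) = G² + (12 + 156*Z) = 12 + G² + 156*Z)
-42559/r(118) + 17616/L(187, s) = -42559/118 + 17616/(12 + (-3)² + 156*187) = -42559*1/118 + 17616/(12 + 9 + 29172) = -42559/118 + 17616/29193 = -42559/118 + 17616*(1/29193) = -42559/118 + 5872/9731 = -413448733/1148258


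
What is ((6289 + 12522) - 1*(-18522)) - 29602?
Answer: 7731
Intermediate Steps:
((6289 + 12522) - 1*(-18522)) - 29602 = (18811 + 18522) - 29602 = 37333 - 29602 = 7731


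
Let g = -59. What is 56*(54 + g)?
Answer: -280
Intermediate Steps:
56*(54 + g) = 56*(54 - 59) = 56*(-5) = -280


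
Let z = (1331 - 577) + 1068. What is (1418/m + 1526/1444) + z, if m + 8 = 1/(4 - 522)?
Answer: 4925517487/2992690 ≈ 1645.8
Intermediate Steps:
m = -4145/518 (m = -8 + 1/(4 - 522) = -8 + 1/(-518) = -8 - 1/518 = -4145/518 ≈ -8.0019)
z = 1822 (z = 754 + 1068 = 1822)
(1418/m + 1526/1444) + z = (1418/(-4145/518) + 1526/1444) + 1822 = (1418*(-518/4145) + 1526*(1/1444)) + 1822 = (-734524/4145 + 763/722) + 1822 = -527163693/2992690 + 1822 = 4925517487/2992690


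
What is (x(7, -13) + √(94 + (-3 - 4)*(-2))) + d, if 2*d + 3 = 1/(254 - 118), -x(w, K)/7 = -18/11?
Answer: 29795/2992 + 6*√3 ≈ 20.351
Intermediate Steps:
x(w, K) = 126/11 (x(w, K) = -(-126)/11 = -7*(-18/11) = 126/11)
d = -407/272 (d = -3/2 + 1/(2*(254 - 118)) = -3/2 + (½)/136 = -3/2 + (½)*(1/136) = -3/2 + 1/272 = -407/272 ≈ -1.4963)
(x(7, -13) + √(94 + (-3 - 4)*(-2))) + d = (126/11 + √(94 + (-3 - 4)*(-2))) - 407/272 = (126/11 + √(94 - 7*(-2))) - 407/272 = (126/11 + √(94 + 14)) - 407/272 = (126/11 + √108) - 407/272 = (126/11 + 6*√3) - 407/272 = 29795/2992 + 6*√3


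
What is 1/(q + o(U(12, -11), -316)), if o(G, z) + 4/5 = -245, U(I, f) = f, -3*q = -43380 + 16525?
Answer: 15/130588 ≈ 0.00011487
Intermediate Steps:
q = 26855/3 (q = -(-43380 + 16525)/3 = -1/3*(-26855) = 26855/3 ≈ 8951.7)
o(G, z) = -1229/5 (o(G, z) = -4/5 - 245 = -1229/5)
1/(q + o(U(12, -11), -316)) = 1/(26855/3 - 1229/5) = 1/(130588/15) = 15/130588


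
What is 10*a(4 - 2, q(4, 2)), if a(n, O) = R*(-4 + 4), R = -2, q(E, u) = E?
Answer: 0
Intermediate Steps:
a(n, O) = 0 (a(n, O) = -2*(-4 + 4) = -2*0 = 0)
10*a(4 - 2, q(4, 2)) = 10*0 = 0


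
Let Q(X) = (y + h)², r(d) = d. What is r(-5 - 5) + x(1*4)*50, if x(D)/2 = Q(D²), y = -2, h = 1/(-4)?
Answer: 1985/4 ≈ 496.25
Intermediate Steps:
h = -¼ ≈ -0.25000
Q(X) = 81/16 (Q(X) = (-2 - ¼)² = (-9/4)² = 81/16)
x(D) = 81/8 (x(D) = 2*(81/16) = 81/8)
r(-5 - 5) + x(1*4)*50 = (-5 - 5) + (81/8)*50 = -10 + 2025/4 = 1985/4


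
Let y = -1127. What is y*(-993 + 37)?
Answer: 1077412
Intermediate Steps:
y*(-993 + 37) = -1127*(-993 + 37) = -1127*(-956) = 1077412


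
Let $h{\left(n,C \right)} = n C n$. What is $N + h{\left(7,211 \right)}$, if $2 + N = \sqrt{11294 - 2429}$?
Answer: $10337 + 3 \sqrt{985} \approx 10431.0$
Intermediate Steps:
$h{\left(n,C \right)} = C n^{2}$ ($h{\left(n,C \right)} = C n n = C n^{2}$)
$N = -2 + 3 \sqrt{985}$ ($N = -2 + \sqrt{11294 - 2429} = -2 + \sqrt{8865} = -2 + 3 \sqrt{985} \approx 92.154$)
$N + h{\left(7,211 \right)} = \left(-2 + 3 \sqrt{985}\right) + 211 \cdot 7^{2} = \left(-2 + 3 \sqrt{985}\right) + 211 \cdot 49 = \left(-2 + 3 \sqrt{985}\right) + 10339 = 10337 + 3 \sqrt{985}$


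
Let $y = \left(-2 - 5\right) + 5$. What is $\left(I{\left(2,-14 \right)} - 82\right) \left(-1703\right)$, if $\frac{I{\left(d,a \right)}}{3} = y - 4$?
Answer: $170300$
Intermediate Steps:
$y = -2$ ($y = -7 + 5 = -2$)
$I{\left(d,a \right)} = -18$ ($I{\left(d,a \right)} = 3 \left(-2 - 4\right) = 3 \left(-6\right) = -18$)
$\left(I{\left(2,-14 \right)} - 82\right) \left(-1703\right) = \left(-18 - 82\right) \left(-1703\right) = \left(-100\right) \left(-1703\right) = 170300$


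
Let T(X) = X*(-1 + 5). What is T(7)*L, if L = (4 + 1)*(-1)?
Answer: -140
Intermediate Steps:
L = -5 (L = 5*(-1) = -5)
T(X) = 4*X (T(X) = X*4 = 4*X)
T(7)*L = (4*7)*(-5) = 28*(-5) = -140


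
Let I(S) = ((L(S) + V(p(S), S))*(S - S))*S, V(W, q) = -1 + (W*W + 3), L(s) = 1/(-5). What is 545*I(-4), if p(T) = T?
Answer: 0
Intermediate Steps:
L(s) = -1/5
V(W, q) = 2 + W**2 (V(W, q) = -1 + (W**2 + 3) = -1 + (3 + W**2) = 2 + W**2)
I(S) = 0 (I(S) = ((-1/5 + (2 + S**2))*(S - S))*S = ((9/5 + S**2)*0)*S = 0*S = 0)
545*I(-4) = 545*0 = 0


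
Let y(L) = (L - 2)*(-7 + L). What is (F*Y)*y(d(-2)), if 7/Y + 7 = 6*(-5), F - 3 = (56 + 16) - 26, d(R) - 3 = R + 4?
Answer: 2058/37 ≈ 55.622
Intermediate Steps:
d(R) = 7 + R (d(R) = 3 + (R + 4) = 3 + (4 + R) = 7 + R)
y(L) = (-7 + L)*(-2 + L) (y(L) = (-2 + L)*(-7 + L) = (-7 + L)*(-2 + L))
F = 49 (F = 3 + ((56 + 16) - 26) = 3 + (72 - 26) = 3 + 46 = 49)
Y = -7/37 (Y = 7/(-7 + 6*(-5)) = 7/(-7 - 30) = 7/(-37) = 7*(-1/37) = -7/37 ≈ -0.18919)
(F*Y)*y(d(-2)) = (49*(-7/37))*(14 + (7 - 2)**2 - 9*(7 - 2)) = -343*(14 + 5**2 - 9*5)/37 = -343*(14 + 25 - 45)/37 = -343/37*(-6) = 2058/37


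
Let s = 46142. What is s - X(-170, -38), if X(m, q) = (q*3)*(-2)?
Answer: 45914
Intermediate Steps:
X(m, q) = -6*q (X(m, q) = (3*q)*(-2) = -6*q)
s - X(-170, -38) = 46142 - (-6)*(-38) = 46142 - 1*228 = 46142 - 228 = 45914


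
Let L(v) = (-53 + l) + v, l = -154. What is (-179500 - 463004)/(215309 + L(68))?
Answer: -321252/107585 ≈ -2.9860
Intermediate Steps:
L(v) = -207 + v (L(v) = (-53 - 154) + v = -207 + v)
(-179500 - 463004)/(215309 + L(68)) = (-179500 - 463004)/(215309 + (-207 + 68)) = -642504/(215309 - 139) = -642504/215170 = -642504*1/215170 = -321252/107585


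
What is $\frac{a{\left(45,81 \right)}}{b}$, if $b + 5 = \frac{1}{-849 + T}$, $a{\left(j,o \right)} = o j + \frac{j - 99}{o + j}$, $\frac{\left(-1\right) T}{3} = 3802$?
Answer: $- \frac{78162390}{107233} \approx -728.9$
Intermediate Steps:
$T = -11406$ ($T = \left(-3\right) 3802 = -11406$)
$a{\left(j,o \right)} = j o + \frac{-99 + j}{j + o}$
$b = - \frac{61276}{12255}$ ($b = -5 + \frac{1}{-849 - 11406} = -5 + \frac{1}{-12255} = -5 - \frac{1}{12255} = - \frac{61276}{12255} \approx -5.0001$)
$\frac{a{\left(45,81 \right)}}{b} = \frac{\frac{1}{45 + 81} \left(-99 + 45 + 45 \cdot 81^{2} + 81 \cdot 45^{2}\right)}{- \frac{61276}{12255}} = \frac{-99 + 45 + 45 \cdot 6561 + 81 \cdot 2025}{126} \left(- \frac{12255}{61276}\right) = \frac{-99 + 45 + 295245 + 164025}{126} \left(- \frac{12255}{61276}\right) = \frac{1}{126} \cdot 459216 \left(- \frac{12255}{61276}\right) = \frac{25512}{7} \left(- \frac{12255}{61276}\right) = - \frac{78162390}{107233}$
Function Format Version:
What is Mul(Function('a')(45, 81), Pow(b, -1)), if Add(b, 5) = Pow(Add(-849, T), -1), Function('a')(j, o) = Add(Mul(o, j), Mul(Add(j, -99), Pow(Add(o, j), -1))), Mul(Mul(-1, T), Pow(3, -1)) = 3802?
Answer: Rational(-78162390, 107233) ≈ -728.90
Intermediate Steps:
T = -11406 (T = Mul(-3, 3802) = -11406)
Function('a')(j, o) = Add(Mul(j, o), Mul(Pow(Add(j, o), -1), Add(-99, j))) (Function('a')(j, o) = Add(Mul(j, o), Mul(Add(-99, j), Pow(Add(j, o), -1))) = Add(Mul(j, o), Mul(Pow(Add(j, o), -1), Add(-99, j))))
b = Rational(-61276, 12255) (b = Add(-5, Pow(Add(-849, -11406), -1)) = Add(-5, Pow(-12255, -1)) = Add(-5, Rational(-1, 12255)) = Rational(-61276, 12255) ≈ -5.0001)
Mul(Function('a')(45, 81), Pow(b, -1)) = Mul(Mul(Pow(Add(45, 81), -1), Add(-99, 45, Mul(45, Pow(81, 2)), Mul(81, Pow(45, 2)))), Pow(Rational(-61276, 12255), -1)) = Mul(Mul(Pow(126, -1), Add(-99, 45, Mul(45, 6561), Mul(81, 2025))), Rational(-12255, 61276)) = Mul(Mul(Rational(1, 126), Add(-99, 45, 295245, 164025)), Rational(-12255, 61276)) = Mul(Mul(Rational(1, 126), 459216), Rational(-12255, 61276)) = Mul(Rational(25512, 7), Rational(-12255, 61276)) = Rational(-78162390, 107233)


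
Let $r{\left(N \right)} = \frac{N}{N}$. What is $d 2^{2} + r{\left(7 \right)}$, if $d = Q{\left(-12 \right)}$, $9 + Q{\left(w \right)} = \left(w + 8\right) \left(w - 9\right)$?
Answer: $301$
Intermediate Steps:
$Q{\left(w \right)} = -9 + \left(-9 + w\right) \left(8 + w\right)$ ($Q{\left(w \right)} = -9 + \left(w + 8\right) \left(w - 9\right) = -9 + \left(8 + w\right) \left(-9 + w\right) = -9 + \left(-9 + w\right) \left(8 + w\right)$)
$r{\left(N \right)} = 1$
$d = 75$ ($d = -81 + \left(-12\right)^{2} - -12 = -81 + 144 + 12 = 75$)
$d 2^{2} + r{\left(7 \right)} = 75 \cdot 2^{2} + 1 = 75 \cdot 4 + 1 = 300 + 1 = 301$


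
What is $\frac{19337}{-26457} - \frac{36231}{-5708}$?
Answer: $\frac{848187971}{151016556} \approx 5.6165$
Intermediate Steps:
$\frac{19337}{-26457} - \frac{36231}{-5708} = 19337 \left(- \frac{1}{26457}\right) - - \frac{36231}{5708} = - \frac{19337}{26457} + \frac{36231}{5708} = \frac{848187971}{151016556}$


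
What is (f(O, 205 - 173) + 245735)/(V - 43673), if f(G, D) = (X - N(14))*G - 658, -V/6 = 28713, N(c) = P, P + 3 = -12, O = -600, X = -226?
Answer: -371677/215951 ≈ -1.7211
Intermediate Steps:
P = -15 (P = -3 - 12 = -15)
N(c) = -15
V = -172278 (V = -6*28713 = -172278)
f(G, D) = -658 - 211*G (f(G, D) = (-226 - 1*(-15))*G - 658 = (-226 + 15)*G - 658 = -211*G - 658 = -658 - 211*G)
(f(O, 205 - 173) + 245735)/(V - 43673) = ((-658 - 211*(-600)) + 245735)/(-172278 - 43673) = ((-658 + 126600) + 245735)/(-215951) = (125942 + 245735)*(-1/215951) = 371677*(-1/215951) = -371677/215951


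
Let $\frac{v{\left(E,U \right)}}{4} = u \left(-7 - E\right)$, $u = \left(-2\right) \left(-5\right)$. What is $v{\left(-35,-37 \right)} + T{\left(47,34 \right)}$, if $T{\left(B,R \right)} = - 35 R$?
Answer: $-70$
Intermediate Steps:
$u = 10$
$v{\left(E,U \right)} = -280 - 40 E$ ($v{\left(E,U \right)} = 4 \cdot 10 \left(-7 - E\right) = 4 \left(-70 - 10 E\right) = -280 - 40 E$)
$v{\left(-35,-37 \right)} + T{\left(47,34 \right)} = \left(-280 - -1400\right) - 1190 = \left(-280 + 1400\right) - 1190 = 1120 - 1190 = -70$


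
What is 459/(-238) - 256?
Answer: -3611/14 ≈ -257.93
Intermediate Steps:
459/(-238) - 256 = -1/238*459 - 256 = -27/14 - 256 = -3611/14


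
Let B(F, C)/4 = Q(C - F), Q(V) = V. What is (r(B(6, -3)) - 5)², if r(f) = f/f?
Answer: 16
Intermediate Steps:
B(F, C) = -4*F + 4*C (B(F, C) = 4*(C - F) = -4*F + 4*C)
r(f) = 1
(r(B(6, -3)) - 5)² = (1 - 5)² = (-4)² = 16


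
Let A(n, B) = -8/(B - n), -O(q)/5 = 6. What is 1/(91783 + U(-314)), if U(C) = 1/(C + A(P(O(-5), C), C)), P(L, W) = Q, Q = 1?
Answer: 98902/9077521951 ≈ 1.0895e-5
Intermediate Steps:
O(q) = -30 (O(q) = -5*6 = -30)
P(L, W) = 1
U(C) = 1/(C + 8/(1 - C))
1/(91783 + U(-314)) = 1/(91783 + (-1 - 314)/(-8 - 314*(-1 - 314))) = 1/(91783 - 315/(-8 - 314*(-315))) = 1/(91783 - 315/(-8 + 98910)) = 1/(91783 - 315/98902) = 1/(9077521951/98902) = 98902/9077521951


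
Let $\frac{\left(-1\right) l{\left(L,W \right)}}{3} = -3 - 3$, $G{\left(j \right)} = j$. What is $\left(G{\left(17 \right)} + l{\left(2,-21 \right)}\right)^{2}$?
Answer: $1225$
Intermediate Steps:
$l{\left(L,W \right)} = 18$ ($l{\left(L,W \right)} = - 3 \left(-3 - 3\right) = \left(-3\right) \left(-6\right) = 18$)
$\left(G{\left(17 \right)} + l{\left(2,-21 \right)}\right)^{2} = \left(17 + 18\right)^{2} = 35^{2} = 1225$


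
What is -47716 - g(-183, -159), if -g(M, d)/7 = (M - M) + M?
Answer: -48997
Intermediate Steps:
g(M, d) = -7*M (g(M, d) = -7*((M - M) + M) = -7*(0 + M) = -7*M)
-47716 - g(-183, -159) = -47716 - (-7)*(-183) = -47716 - 1*1281 = -47716 - 1281 = -48997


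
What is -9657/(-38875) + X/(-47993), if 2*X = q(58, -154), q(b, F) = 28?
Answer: 462924151/1865727875 ≈ 0.24812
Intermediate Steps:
X = 14 (X = (1/2)*28 = 14)
-9657/(-38875) + X/(-47993) = -9657/(-38875) + 14/(-47993) = -9657*(-1/38875) + 14*(-1/47993) = 9657/38875 - 14/47993 = 462924151/1865727875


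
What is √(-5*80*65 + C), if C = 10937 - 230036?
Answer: I*√245099 ≈ 495.07*I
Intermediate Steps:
C = -219099
√(-5*80*65 + C) = √(-5*80*65 - 219099) = √(-400*65 - 219099) = √(-26000 - 219099) = √(-245099) = I*√245099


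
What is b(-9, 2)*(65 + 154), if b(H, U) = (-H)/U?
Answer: 1971/2 ≈ 985.50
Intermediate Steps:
b(H, U) = -H/U
b(-9, 2)*(65 + 154) = (-1*(-9)/2)*(65 + 154) = -1*(-9)*½*219 = (9/2)*219 = 1971/2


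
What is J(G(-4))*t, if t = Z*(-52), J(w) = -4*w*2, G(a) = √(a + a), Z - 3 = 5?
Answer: 6656*I*√2 ≈ 9413.0*I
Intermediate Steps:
Z = 8 (Z = 3 + 5 = 8)
G(a) = √2*√a (G(a) = √(2*a) = √2*√a)
J(w) = -8*w
t = -416 (t = 8*(-52) = -416)
J(G(-4))*t = -8*√2*√(-4)*(-416) = -8*√2*2*I*(-416) = -16*I*√2*(-416) = 6656*I*√2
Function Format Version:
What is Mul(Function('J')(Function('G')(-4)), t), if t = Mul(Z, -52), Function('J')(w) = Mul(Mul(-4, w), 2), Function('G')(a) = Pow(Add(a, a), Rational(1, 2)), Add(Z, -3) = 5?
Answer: Mul(6656, I, Pow(2, Rational(1, 2))) ≈ Mul(9413.0, I)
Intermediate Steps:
Z = 8 (Z = Add(3, 5) = 8)
Function('G')(a) = Mul(Pow(2, Rational(1, 2)), Pow(a, Rational(1, 2))) (Function('G')(a) = Pow(Mul(2, a), Rational(1, 2)) = Mul(Pow(2, Rational(1, 2)), Pow(a, Rational(1, 2))))
Function('J')(w) = Mul(-8, w)
t = -416 (t = Mul(8, -52) = -416)
Mul(Function('J')(Function('G')(-4)), t) = Mul(Mul(-8, Mul(Pow(2, Rational(1, 2)), Pow(-4, Rational(1, 2)))), -416) = Mul(Mul(-8, Mul(Pow(2, Rational(1, 2)), Mul(2, I))), -416) = Mul(Mul(-8, Mul(2, I, Pow(2, Rational(1, 2)))), -416) = Mul(Mul(-16, I, Pow(2, Rational(1, 2))), -416) = Mul(6656, I, Pow(2, Rational(1, 2)))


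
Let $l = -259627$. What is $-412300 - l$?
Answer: $-152673$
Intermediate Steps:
$-412300 - l = -412300 - -259627 = -412300 + 259627 = -152673$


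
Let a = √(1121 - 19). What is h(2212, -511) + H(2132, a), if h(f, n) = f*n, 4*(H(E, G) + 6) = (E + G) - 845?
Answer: -4520065/4 + √1102/4 ≈ -1.1300e+6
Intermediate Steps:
a = √1102 ≈ 33.196
H(E, G) = -869/4 + E/4 + G/4 (H(E, G) = -6 + ((E + G) - 845)/4 = -6 + (-845 + E + G)/4 = -6 + (-845/4 + E/4 + G/4) = -869/4 + E/4 + G/4)
h(2212, -511) + H(2132, a) = 2212*(-511) + (-869/4 + (¼)*2132 + √1102/4) = -1130332 + (-869/4 + 533 + √1102/4) = -1130332 + (1263/4 + √1102/4) = -4520065/4 + √1102/4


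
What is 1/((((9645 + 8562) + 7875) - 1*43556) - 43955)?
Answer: -1/61429 ≈ -1.6279e-5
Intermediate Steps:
1/((((9645 + 8562) + 7875) - 1*43556) - 43955) = 1/(((18207 + 7875) - 43556) - 43955) = 1/((26082 - 43556) - 43955) = 1/(-17474 - 43955) = 1/(-61429) = -1/61429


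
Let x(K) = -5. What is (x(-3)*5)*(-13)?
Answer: 325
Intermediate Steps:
(x(-3)*5)*(-13) = -5*5*(-13) = -25*(-13) = 325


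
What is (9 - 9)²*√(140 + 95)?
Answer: 0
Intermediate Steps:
(9 - 9)²*√(140 + 95) = 0²*√235 = 0*√235 = 0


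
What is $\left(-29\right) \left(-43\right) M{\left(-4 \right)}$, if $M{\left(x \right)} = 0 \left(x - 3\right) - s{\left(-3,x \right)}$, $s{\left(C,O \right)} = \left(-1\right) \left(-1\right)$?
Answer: $-1247$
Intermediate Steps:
$s{\left(C,O \right)} = 1$
$M{\left(x \right)} = -1$ ($M{\left(x \right)} = 0 \left(x - 3\right) - 1 = 0 \left(-3 + x\right) - 1 = 0 - 1 = -1$)
$\left(-29\right) \left(-43\right) M{\left(-4 \right)} = \left(-29\right) \left(-43\right) \left(-1\right) = 1247 \left(-1\right) = -1247$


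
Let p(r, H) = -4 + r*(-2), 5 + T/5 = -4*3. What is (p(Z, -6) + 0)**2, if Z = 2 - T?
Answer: 31684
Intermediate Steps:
T = -85 (T = -25 + 5*(-4*3) = -25 + 5*(-12) = -25 - 60 = -85)
Z = 87 (Z = 2 - 1*(-85) = 2 + 85 = 87)
p(r, H) = -4 - 2*r
(p(Z, -6) + 0)**2 = ((-4 - 2*87) + 0)**2 = ((-4 - 174) + 0)**2 = (-178 + 0)**2 = (-178)**2 = 31684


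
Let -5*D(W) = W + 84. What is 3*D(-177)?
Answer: 279/5 ≈ 55.800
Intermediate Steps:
D(W) = -84/5 - W/5 (D(W) = -(W + 84)/5 = -(84 + W)/5 = -84/5 - W/5)
3*D(-177) = 3*(-84/5 - ⅕*(-177)) = 3*(-84/5 + 177/5) = 3*(93/5) = 279/5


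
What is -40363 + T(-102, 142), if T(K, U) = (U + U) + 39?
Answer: -40040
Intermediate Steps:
T(K, U) = 39 + 2*U (T(K, U) = 2*U + 39 = 39 + 2*U)
-40363 + T(-102, 142) = -40363 + (39 + 2*142) = -40363 + (39 + 284) = -40363 + 323 = -40040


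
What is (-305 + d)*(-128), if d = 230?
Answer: 9600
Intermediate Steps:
(-305 + d)*(-128) = (-305 + 230)*(-128) = -75*(-128) = 9600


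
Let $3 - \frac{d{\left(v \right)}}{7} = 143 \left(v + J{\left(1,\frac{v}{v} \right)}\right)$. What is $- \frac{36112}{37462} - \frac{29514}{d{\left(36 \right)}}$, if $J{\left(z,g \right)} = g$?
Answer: $- \frac{57767081}{346673348} \approx -0.16663$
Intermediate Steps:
$d{\left(v \right)} = -980 - 1001 v$ ($d{\left(v \right)} = 21 - 7 \cdot 143 \left(v + \frac{v}{v}\right) = 21 - 7 \cdot 143 \left(v + 1\right) = 21 - 7 \cdot 143 \left(1 + v\right) = 21 - 7 \left(143 + 143 v\right) = 21 - \left(1001 + 1001 v\right) = -980 - 1001 v$)
$- \frac{36112}{37462} - \frac{29514}{d{\left(36 \right)}} = - \frac{36112}{37462} - \frac{29514}{-980 - 36036} = \left(-36112\right) \frac{1}{37462} - \frac{29514}{-980 - 36036} = - \frac{18056}{18731} - \frac{29514}{-37016} = - \frac{18056}{18731} - - \frac{14757}{18508} = - \frac{18056}{18731} + \frac{14757}{18508} = - \frac{57767081}{346673348}$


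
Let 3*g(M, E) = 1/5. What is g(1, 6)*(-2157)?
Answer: -719/5 ≈ -143.80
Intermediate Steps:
g(M, E) = 1/15 (g(M, E) = (⅓)/5 = (⅓)*(⅕) = 1/15)
g(1, 6)*(-2157) = (1/15)*(-2157) = -719/5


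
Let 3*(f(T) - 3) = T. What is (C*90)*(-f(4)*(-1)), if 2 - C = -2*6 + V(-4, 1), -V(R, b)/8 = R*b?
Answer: -7020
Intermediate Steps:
f(T) = 3 + T/3
V(R, b) = -8*R*b
C = -18 (C = 2 - (-2*6 - 8*(-4)*1) = 2 - (-12 + 32) = 2 - 1*20 = 2 - 20 = -18)
(C*90)*(-f(4)*(-1)) = (-18*90)*(-(3 + (⅓)*4)*(-1)) = -1620*(-(3 + 4/3))*(-1) = -1620*(-1*13/3)*(-1) = -(-7020)*(-1) = -1620*13/3 = -7020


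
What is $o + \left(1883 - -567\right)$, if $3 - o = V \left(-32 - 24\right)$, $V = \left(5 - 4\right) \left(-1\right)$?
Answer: $2397$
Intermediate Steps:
$V = -1$ ($V = 1 \left(-1\right) = -1$)
$o = -53$ ($o = 3 - - (-32 - 24) = 3 - \left(-1\right) \left(-56\right) = 3 - 56 = -53$)
$o + \left(1883 - -567\right) = -53 + \left(1883 - -567\right) = -53 + \left(1883 + 567\right) = -53 + 2450 = 2397$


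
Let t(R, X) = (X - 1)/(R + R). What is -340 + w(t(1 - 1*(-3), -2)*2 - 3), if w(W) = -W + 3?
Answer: -1333/4 ≈ -333.25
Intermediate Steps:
t(R, X) = (-1 + X)/(2*R) (t(R, X) = (-1 + X)/((2*R)) = (-1 + X)*(1/(2*R)) = (-1 + X)/(2*R))
w(W) = 3 - W
-340 + w(t(1 - 1*(-3), -2)*2 - 3) = -340 + (3 - (((-1 - 2)/(2*(1 - 1*(-3))))*2 - 3)) = -340 + (3 - (((½)*(-3)/(1 + 3))*2 - 3)) = -340 + (3 - (((½)*(-3)/4)*2 - 3)) = -340 + (3 - (((½)*(¼)*(-3))*2 - 3)) = -340 + (3 - (-3/8*2 - 3)) = -340 + (3 - (-¾ - 3)) = -340 + (3 - 1*(-15/4)) = -340 + (3 + 15/4) = -340 + 27/4 = -1333/4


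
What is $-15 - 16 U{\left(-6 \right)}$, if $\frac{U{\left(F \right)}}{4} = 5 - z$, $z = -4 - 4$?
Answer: $-847$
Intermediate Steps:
$z = -8$ ($z = -4 - 4 = -8$)
$U{\left(F \right)} = 52$ ($U{\left(F \right)} = 4 \left(5 - -8\right) = 4 \left(5 + 8\right) = 4 \cdot 13 = 52$)
$-15 - 16 U{\left(-6 \right)} = -15 - 832 = -847$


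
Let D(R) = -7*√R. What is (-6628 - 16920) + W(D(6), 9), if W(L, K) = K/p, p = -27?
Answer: -70645/3 ≈ -23548.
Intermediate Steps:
W(L, K) = -K/27 (W(L, K) = K/(-27) = K*(-1/27) = -K/27)
(-6628 - 16920) + W(D(6), 9) = (-6628 - 16920) - 1/27*9 = -23548 - ⅓ = -70645/3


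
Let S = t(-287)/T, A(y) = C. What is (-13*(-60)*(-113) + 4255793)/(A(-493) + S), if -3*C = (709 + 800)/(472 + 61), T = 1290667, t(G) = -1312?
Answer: -2867034819695683/649904797 ≈ -4.4115e+6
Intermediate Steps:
C = -503/533 (C = -(709 + 800)/(3*(472 + 61)) = -503/533 ≈ -0.94372)
A(y) = -503/533
S = -1312/1290667 ≈ -0.0010165
(-13*(-60)*(-113) + 4255793)/(A(-493) + S) = (-13*(-60)*(-113) + 4255793)/(-503/533 - 1312/1290667) = (780*(-113) + 4255793)/(-649904797/687925511) = (-88140 + 4255793)*(-687925511/649904797) = 4167653*(-687925511/649904797) = -2867034819695683/649904797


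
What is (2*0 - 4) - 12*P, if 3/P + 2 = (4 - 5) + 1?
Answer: 14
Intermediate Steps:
P = -3/2 (P = 3/(-2 + ((4 - 5) + 1)) = 3/(-2 + (-1 + 1)) = 3/(-2 + 0) = 3/(-2) = 3*(-½) = -3/2 ≈ -1.5000)
(2*0 - 4) - 12*P = (2*0 - 4) - 12*(-3/2) = (0 - 4) + 18 = -4 + 18 = 14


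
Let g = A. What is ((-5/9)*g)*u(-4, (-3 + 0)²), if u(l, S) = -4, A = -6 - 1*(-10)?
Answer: 80/9 ≈ 8.8889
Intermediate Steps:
A = 4 (A = -6 + 10 = 4)
g = 4
((-5/9)*g)*u(-4, (-3 + 0)²) = (-5/9*4)*(-4) = (-5*⅑*4)*(-4) = -5/9*4*(-4) = -20/9*(-4) = 80/9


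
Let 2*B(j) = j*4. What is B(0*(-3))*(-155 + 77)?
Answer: 0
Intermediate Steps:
B(j) = 2*j (B(j) = (j*4)/2 = (4*j)/2 = 2*j)
B(0*(-3))*(-155 + 77) = (2*(0*(-3)))*(-155 + 77) = (2*0)*(-78) = 0*(-78) = 0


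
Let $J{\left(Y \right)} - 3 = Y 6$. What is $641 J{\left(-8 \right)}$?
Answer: $-28845$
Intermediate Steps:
$J{\left(Y \right)} = 3 + 6 Y$ ($J{\left(Y \right)} = 3 + Y 6 = 3 + 6 Y$)
$641 J{\left(-8 \right)} = 641 \left(3 + 6 \left(-8\right)\right) = 641 \left(3 - 48\right) = 641 \left(-45\right) = -28845$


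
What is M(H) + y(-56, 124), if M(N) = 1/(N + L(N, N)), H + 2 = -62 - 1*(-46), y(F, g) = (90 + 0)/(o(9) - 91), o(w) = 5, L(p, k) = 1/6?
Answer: -5073/4601 ≈ -1.1026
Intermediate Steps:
L(p, k) = ⅙
y(F, g) = -45/43 (y(F, g) = (90 + 0)/(5 - 91) = 90/(-86) = 90*(-1/86) = -45/43)
H = -18 (H = -2 + (-62 - 1*(-46)) = -2 + (-62 + 46) = -2 - 16 = -18)
M(N) = 1/(⅙ + N) (M(N) = 1/(N + ⅙) = 1/(⅙ + N))
M(H) + y(-56, 124) = 6/(1 + 6*(-18)) - 45/43 = 6/(1 - 108) - 45/43 = 6/(-107) - 45/43 = 6*(-1/107) - 45/43 = -6/107 - 45/43 = -5073/4601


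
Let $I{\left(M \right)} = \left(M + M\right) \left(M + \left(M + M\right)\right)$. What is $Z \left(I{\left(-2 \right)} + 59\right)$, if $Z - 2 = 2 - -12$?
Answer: $1328$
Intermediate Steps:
$Z = 16$ ($Z = 2 + \left(2 - -12\right) = 2 + \left(2 + 12\right) = 2 + 14 = 16$)
$I{\left(M \right)} = 6 M^{2}$ ($I{\left(M \right)} = 2 M \left(M + 2 M\right) = 2 M 3 M = 6 M^{2}$)
$Z \left(I{\left(-2 \right)} + 59\right) = 16 \left(6 \left(-2\right)^{2} + 59\right) = 16 \left(6 \cdot 4 + 59\right) = 16 \left(24 + 59\right) = 16 \cdot 83 = 1328$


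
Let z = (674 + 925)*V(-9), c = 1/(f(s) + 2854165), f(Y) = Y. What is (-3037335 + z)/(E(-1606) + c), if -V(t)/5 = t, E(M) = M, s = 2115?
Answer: 2823318528800/1529061893 ≈ 1846.4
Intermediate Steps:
V(t) = -5*t
c = 1/2856280 (c = 1/(2115 + 2854165) = 1/2856280 ≈ 3.5011e-7)
z = 71955 (z = (674 + 925)*(-5*(-9)) = 1599*45 = 71955)
(-3037335 + z)/(E(-1606) + c) = (-3037335 + 71955)/(-1606 + 1/2856280) = -2965380/(-4587185679/2856280) = -2965380*(-2856280/4587185679) = 2823318528800/1529061893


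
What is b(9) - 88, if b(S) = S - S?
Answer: -88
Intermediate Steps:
b(S) = 0
b(9) - 88 = 0 - 88 = -88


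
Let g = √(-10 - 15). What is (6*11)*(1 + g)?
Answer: 66 + 330*I ≈ 66.0 + 330.0*I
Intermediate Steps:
g = 5*I (g = √(-25) = 5*I ≈ 5.0*I)
(6*11)*(1 + g) = (6*11)*(1 + 5*I) = 66*(1 + 5*I) = 66 + 330*I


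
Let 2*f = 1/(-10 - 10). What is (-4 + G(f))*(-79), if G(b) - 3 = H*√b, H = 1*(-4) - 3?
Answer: 79 + 553*I*√10/20 ≈ 79.0 + 87.437*I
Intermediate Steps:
H = -7 (H = -4 - 3 = -7)
f = -1/40 (f = 1/(2*(-10 - 10)) = (½)/(-20) = (½)*(-1/20) = -1/40 ≈ -0.025000)
G(b) = 3 - 7*√b
(-4 + G(f))*(-79) = (-4 + (3 - 7*I*√10/20))*(-79) = (-1 - 7*I*√10/20)*(-79) = 79 + 553*I*√10/20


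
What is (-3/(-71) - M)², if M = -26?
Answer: 3418801/5041 ≈ 678.20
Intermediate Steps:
(-3/(-71) - M)² = (-3/(-71) - 1*(-26))² = (-3*(-1/71) + 26)² = (3/71 + 26)² = (1849/71)² = 3418801/5041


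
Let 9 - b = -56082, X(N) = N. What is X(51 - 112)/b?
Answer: -61/56091 ≈ -0.0010875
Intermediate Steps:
b = 56091 (b = 9 - 1*(-56082) = 9 + 56082 = 56091)
X(51 - 112)/b = (51 - 112)/56091 = -61*1/56091 = -61/56091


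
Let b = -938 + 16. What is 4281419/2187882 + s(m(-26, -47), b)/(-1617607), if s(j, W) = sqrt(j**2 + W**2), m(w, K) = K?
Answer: 4281419/2187882 - sqrt(852293)/1617607 ≈ 1.9563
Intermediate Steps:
b = -922
s(j, W) = sqrt(W**2 + j**2)
4281419/2187882 + s(m(-26, -47), b)/(-1617607) = 4281419/2187882 + sqrt((-922)**2 + (-47)**2)/(-1617607) = 4281419*(1/2187882) + sqrt(850084 + 2209)*(-1/1617607) = 4281419/2187882 + sqrt(852293)*(-1/1617607) = 4281419/2187882 - sqrt(852293)/1617607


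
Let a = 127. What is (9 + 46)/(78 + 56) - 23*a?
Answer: -391359/134 ≈ -2920.6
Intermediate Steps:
(9 + 46)/(78 + 56) - 23*a = (9 + 46)/(78 + 56) - 23*127 = 55/134 - 2921 = -391359/134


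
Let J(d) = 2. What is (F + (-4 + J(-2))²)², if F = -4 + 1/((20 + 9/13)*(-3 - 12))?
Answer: 169/16281225 ≈ 1.0380e-5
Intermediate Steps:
F = -16153/4035 (F = -4 + 1/((20 + 9*(1/13))*(-15)) = -4 - 1/15/(20 + 9/13) = -4 - 1/15/(269/13) = -4 + (13/269)*(-1/15) = -4 - 13/4035 = -16153/4035 ≈ -4.0032)
(F + (-4 + J(-2))²)² = (-16153/4035 + (-4 + 2)²)² = (-16153/4035 + (-2)²)² = (-16153/4035 + 4)² = (-13/4035)² = 169/16281225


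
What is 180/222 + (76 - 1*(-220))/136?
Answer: 1879/629 ≈ 2.9873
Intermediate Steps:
180/222 + (76 - 1*(-220))/136 = 180*(1/222) + (76 + 220)*(1/136) = 30/37 + 296*(1/136) = 30/37 + 37/17 = 1879/629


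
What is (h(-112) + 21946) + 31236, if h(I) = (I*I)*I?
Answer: -1351746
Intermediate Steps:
h(I) = I³ (h(I) = I²*I = I³)
(h(-112) + 21946) + 31236 = ((-112)³ + 21946) + 31236 = (-1404928 + 21946) + 31236 = -1382982 + 31236 = -1351746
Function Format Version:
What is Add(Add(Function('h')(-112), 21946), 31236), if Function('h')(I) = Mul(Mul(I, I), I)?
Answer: -1351746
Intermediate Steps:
Function('h')(I) = Pow(I, 3) (Function('h')(I) = Mul(Pow(I, 2), I) = Pow(I, 3))
Add(Add(Function('h')(-112), 21946), 31236) = Add(Add(Pow(-112, 3), 21946), 31236) = Add(Add(-1404928, 21946), 31236) = Add(-1382982, 31236) = -1351746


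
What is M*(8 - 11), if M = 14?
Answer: -42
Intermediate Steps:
M*(8 - 11) = 14*(8 - 11) = 14*(-3) = -42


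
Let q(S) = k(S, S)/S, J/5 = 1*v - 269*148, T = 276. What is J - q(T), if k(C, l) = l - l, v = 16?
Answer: -198980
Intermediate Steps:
k(C, l) = 0
J = -198980 (J = 5*(1*16 - 269*148) = 5*(16 - 39812) = 5*(-39796) = -198980)
q(S) = 0 (q(S) = 0/S = 0)
J - q(T) = -198980 - 1*0 = -198980 + 0 = -198980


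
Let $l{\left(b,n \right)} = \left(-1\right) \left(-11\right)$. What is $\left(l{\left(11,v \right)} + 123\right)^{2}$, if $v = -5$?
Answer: $17956$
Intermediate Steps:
$l{\left(b,n \right)} = 11$
$\left(l{\left(11,v \right)} + 123\right)^{2} = \left(11 + 123\right)^{2} = 134^{2} = 17956$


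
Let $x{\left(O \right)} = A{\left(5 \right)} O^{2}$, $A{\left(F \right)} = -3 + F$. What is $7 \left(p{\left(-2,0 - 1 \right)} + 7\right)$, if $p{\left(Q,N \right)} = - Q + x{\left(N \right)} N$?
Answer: $49$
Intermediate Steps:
$x{\left(O \right)} = 2 O^{2}$ ($x{\left(O \right)} = \left(-3 + 5\right) O^{2} = 2 O^{2}$)
$p{\left(Q,N \right)} = - Q + 2 N^{3}$ ($p{\left(Q,N \right)} = - Q + 2 N^{2} N = - Q + 2 N^{3}$)
$7 \left(p{\left(-2,0 - 1 \right)} + 7\right) = 7 \left(\left(\left(-1\right) \left(-2\right) + 2 \left(0 - 1\right)^{3}\right) + 7\right) = 7 \left(\left(2 + 2 \left(0 - 1\right)^{3}\right) + 7\right) = 7 \left(\left(2 + 2 \left(-1\right)^{3}\right) + 7\right) = 7 \left(\left(2 + 2 \left(-1\right)\right) + 7\right) = 7 \left(\left(2 - 2\right) + 7\right) = 7 \left(0 + 7\right) = 7 \cdot 7 = 49$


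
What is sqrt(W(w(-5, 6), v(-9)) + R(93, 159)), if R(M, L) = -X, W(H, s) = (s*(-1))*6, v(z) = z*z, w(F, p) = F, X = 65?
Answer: I*sqrt(551) ≈ 23.473*I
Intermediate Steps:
v(z) = z**2
W(H, s) = -6*s (W(H, s) = -s*6 = -6*s)
R(M, L) = -65 (R(M, L) = -1*65 = -65)
sqrt(W(w(-5, 6), v(-9)) + R(93, 159)) = sqrt(-6*(-9)**2 - 65) = sqrt(-6*81 - 65) = sqrt(-486 - 65) = sqrt(-551) = I*sqrt(551)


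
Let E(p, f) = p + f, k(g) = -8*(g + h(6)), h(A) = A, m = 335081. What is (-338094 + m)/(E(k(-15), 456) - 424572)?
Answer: 3013/424044 ≈ 0.0071054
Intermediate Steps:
k(g) = -48 - 8*g (k(g) = -8*(g + 6) = -8*(6 + g) = -48 - 8*g)
E(p, f) = f + p
(-338094 + m)/(E(k(-15), 456) - 424572) = (-338094 + 335081)/((456 + (-48 - 8*(-15))) - 424572) = -3013/((456 + (-48 + 120)) - 424572) = -3013/((456 + 72) - 424572) = -3013/(528 - 424572) = -3013/(-424044) = -3013*(-1/424044) = 3013/424044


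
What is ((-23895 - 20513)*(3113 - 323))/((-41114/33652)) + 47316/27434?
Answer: 468787057743786/4622629 ≈ 1.0141e+8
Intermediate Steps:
((-23895 - 20513)*(3113 - 323))/((-41114/33652)) + 47316/27434 = (-44408*2790)/((-41114*1/33652)) + 47316*(1/27434) = -123898320/(-20557/16826) + 23658/13717 = -123898320*(-16826/20557) + 23658/13717 = 34175625120/337 + 23658/13717 = 468787057743786/4622629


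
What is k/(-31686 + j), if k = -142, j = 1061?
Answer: 142/30625 ≈ 0.0046367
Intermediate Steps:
k/(-31686 + j) = -142/(-31686 + 1061) = -142/(-30625) = -142*(-1/30625) = 142/30625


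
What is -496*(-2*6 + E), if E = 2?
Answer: 4960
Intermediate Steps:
-496*(-2*6 + E) = -496*(-2*6 + 2) = -496*(-12 + 2) = -496*(-10) = 4960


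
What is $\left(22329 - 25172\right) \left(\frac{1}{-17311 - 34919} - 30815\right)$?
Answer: $\frac{4575715963193}{52230} \approx 8.7607 \cdot 10^{7}$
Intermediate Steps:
$\left(22329 - 25172\right) \left(\frac{1}{-17311 - 34919} - 30815\right) = - 2843 \left(\frac{1}{-52230} - 30815\right) = - 2843 \left(- \frac{1}{52230} - 30815\right) = \left(-2843\right) \left(- \frac{1609467451}{52230}\right) = \frac{4575715963193}{52230}$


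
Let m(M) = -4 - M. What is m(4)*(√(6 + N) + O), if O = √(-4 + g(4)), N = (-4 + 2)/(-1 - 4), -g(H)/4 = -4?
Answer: -16*√3 - 32*√10/5 ≈ -47.951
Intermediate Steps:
g(H) = 16 (g(H) = -4*(-4) = 16)
N = ⅖ (N = -2/(-5) = -2*(-⅕) = ⅖ ≈ 0.40000)
O = 2*√3 (O = √(-4 + 16) = √12 = 2*√3 ≈ 3.4641)
m(4)*(√(6 + N) + O) = (-4 - 1*4)*(√(6 + ⅖) + 2*√3) = (-4 - 4)*(√(32/5) + 2*√3) = -8*(4*√10/5 + 2*√3) = -8*(2*√3 + 4*√10/5) = -16*√3 - 32*√10/5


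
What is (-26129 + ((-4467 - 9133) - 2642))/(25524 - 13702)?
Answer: -42371/11822 ≈ -3.5841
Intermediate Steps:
(-26129 + ((-4467 - 9133) - 2642))/(25524 - 13702) = (-26129 + (-13600 - 2642))/11822 = (-26129 - 16242)*(1/11822) = -42371*1/11822 = -42371/11822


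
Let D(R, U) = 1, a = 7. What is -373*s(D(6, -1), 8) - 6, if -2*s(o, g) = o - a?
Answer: -1125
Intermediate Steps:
s(o, g) = 7/2 - o/2 (s(o, g) = -(o - 1*7)/2 = -(o - 7)/2 = -(-7 + o)/2 = 7/2 - o/2)
-373*s(D(6, -1), 8) - 6 = -373*(7/2 - 1/2*1) - 6 = -373*(7/2 - 1/2) - 6 = -373*3 - 6 = -1119 - 6 = -1125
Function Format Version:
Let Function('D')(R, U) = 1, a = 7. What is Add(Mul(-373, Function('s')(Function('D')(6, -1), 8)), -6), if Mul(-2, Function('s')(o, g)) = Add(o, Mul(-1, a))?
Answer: -1125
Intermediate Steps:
Function('s')(o, g) = Add(Rational(7, 2), Mul(Rational(-1, 2), o)) (Function('s')(o, g) = Mul(Rational(-1, 2), Add(o, Mul(-1, 7))) = Mul(Rational(-1, 2), Add(o, -7)) = Mul(Rational(-1, 2), Add(-7, o)) = Add(Rational(7, 2), Mul(Rational(-1, 2), o)))
Add(Mul(-373, Function('s')(Function('D')(6, -1), 8)), -6) = Add(Mul(-373, Add(Rational(7, 2), Mul(Rational(-1, 2), 1))), -6) = Add(Mul(-373, Add(Rational(7, 2), Rational(-1, 2))), -6) = Add(Mul(-373, 3), -6) = Add(-1119, -6) = -1125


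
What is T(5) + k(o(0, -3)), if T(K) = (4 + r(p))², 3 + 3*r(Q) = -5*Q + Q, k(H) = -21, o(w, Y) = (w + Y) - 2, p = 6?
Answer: 4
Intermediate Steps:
o(w, Y) = -2 + Y + w (o(w, Y) = (Y + w) - 2 = -2 + Y + w)
r(Q) = -1 - 4*Q/3 (r(Q) = -1 + (-5*Q + Q)/3 = -1 + (-4*Q)/3 = -1 - 4*Q/3)
T(K) = 25 (T(K) = (4 + (-1 - 4/3*6))² = (4 + (-1 - 8))² = (4 - 9)² = (-5)² = 25)
T(5) + k(o(0, -3)) = 25 - 21 = 4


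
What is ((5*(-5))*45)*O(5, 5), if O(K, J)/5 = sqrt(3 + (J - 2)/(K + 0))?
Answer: -3375*sqrt(10) ≈ -10673.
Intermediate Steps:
O(K, J) = 5*sqrt(3 + (-2 + J)/K) (O(K, J) = 5*sqrt(3 + (J - 2)/(K + 0)) = 5*sqrt(3 + (-2 + J)/K))
((5*(-5))*45)*O(5, 5) = ((5*(-5))*45)*(5*sqrt((-2 + 5 + 3*5)/5)) = (-25*45)*(5*sqrt((-2 + 5 + 15)/5)) = -5625*sqrt((1/5)*18) = -5625*sqrt(18/5) = -5625*3*sqrt(10)/5 = -3375*sqrt(10)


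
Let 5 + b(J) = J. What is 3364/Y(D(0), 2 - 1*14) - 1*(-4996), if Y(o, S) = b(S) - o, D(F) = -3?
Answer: 33290/7 ≈ 4755.7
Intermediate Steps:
b(J) = -5 + J
Y(o, S) = -5 + S - o (Y(o, S) = (-5 + S) - o = -5 + S - o)
3364/Y(D(0), 2 - 1*14) - 1*(-4996) = 3364/(-5 + (2 - 1*14) - 1*(-3)) - 1*(-4996) = 3364/(-5 + (2 - 14) + 3) + 4996 = 3364/(-5 - 12 + 3) + 4996 = 3364/(-14) + 4996 = 3364*(-1/14) + 4996 = -1682/7 + 4996 = 33290/7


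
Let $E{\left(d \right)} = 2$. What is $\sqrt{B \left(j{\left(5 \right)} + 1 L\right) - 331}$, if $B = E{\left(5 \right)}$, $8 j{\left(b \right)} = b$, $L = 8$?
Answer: $\frac{i \sqrt{1255}}{2} \approx 17.713 i$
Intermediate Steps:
$j{\left(b \right)} = \frac{b}{8}$
$B = 2$
$\sqrt{B \left(j{\left(5 \right)} + 1 L\right) - 331} = \sqrt{2 \left(\frac{1}{8} \cdot 5 + 1 \cdot 8\right) - 331} = \sqrt{2 \left(\frac{5}{8} + 8\right) - 331} = \sqrt{2 \cdot \frac{69}{8} - 331} = \sqrt{\frac{69}{4} - 331} = \sqrt{- \frac{1255}{4}} = \frac{i \sqrt{1255}}{2}$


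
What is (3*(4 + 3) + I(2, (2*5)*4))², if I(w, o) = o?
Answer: 3721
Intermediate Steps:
(3*(4 + 3) + I(2, (2*5)*4))² = (3*(4 + 3) + (2*5)*4)² = (3*7 + 10*4)² = (21 + 40)² = 61² = 3721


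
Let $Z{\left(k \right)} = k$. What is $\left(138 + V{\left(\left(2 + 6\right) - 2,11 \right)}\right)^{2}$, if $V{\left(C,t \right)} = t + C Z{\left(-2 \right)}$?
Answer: $18769$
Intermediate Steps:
$V{\left(C,t \right)} = t - 2 C$ ($V{\left(C,t \right)} = t + C \left(-2\right) = t - 2 C$)
$\left(138 + V{\left(\left(2 + 6\right) - 2,11 \right)}\right)^{2} = \left(138 + \left(11 - 2 \left(\left(2 + 6\right) - 2\right)\right)\right)^{2} = \left(138 + \left(11 - 2 \left(8 - 2\right)\right)\right)^{2} = \left(138 + \left(11 - 12\right)\right)^{2} = \left(138 - 1\right)^{2} = 137^{2} = 18769$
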